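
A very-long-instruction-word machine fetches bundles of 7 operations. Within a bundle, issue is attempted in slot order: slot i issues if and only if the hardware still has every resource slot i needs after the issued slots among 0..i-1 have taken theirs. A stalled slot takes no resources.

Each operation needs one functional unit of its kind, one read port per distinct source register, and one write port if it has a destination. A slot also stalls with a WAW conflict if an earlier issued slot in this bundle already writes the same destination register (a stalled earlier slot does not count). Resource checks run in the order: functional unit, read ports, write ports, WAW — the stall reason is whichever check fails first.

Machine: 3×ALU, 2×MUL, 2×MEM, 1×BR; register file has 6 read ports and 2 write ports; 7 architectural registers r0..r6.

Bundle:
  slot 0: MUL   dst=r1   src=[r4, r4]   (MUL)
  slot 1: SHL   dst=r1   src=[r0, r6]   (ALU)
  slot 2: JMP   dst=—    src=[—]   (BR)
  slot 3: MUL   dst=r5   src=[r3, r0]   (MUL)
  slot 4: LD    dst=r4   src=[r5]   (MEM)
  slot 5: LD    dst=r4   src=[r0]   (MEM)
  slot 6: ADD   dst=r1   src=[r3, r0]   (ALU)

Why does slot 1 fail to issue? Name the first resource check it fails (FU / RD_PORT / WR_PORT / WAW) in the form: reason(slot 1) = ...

reason(slot 1) = WAW

[0] MUL needs rd=1 wr=1: ok; after: ALU=3 MUL=1 MEM=2 BR=1, R=5, W=1
[1] ALU needs rd=2 wr=1: WAW; after: ALU=3 MUL=1 MEM=2 BR=1, R=5, W=1
[2] BR needs rd=0 wr=0: ok; after: ALU=3 MUL=1 MEM=2 BR=0, R=5, W=1
[3] MUL needs rd=2 wr=1: ok; after: ALU=3 MUL=0 MEM=2 BR=0, R=3, W=0
[4] MEM needs rd=1 wr=1: WR_PORT; after: ALU=3 MUL=0 MEM=2 BR=0, R=3, W=0
[5] MEM needs rd=1 wr=1: WR_PORT; after: ALU=3 MUL=0 MEM=2 BR=0, R=3, W=0
[6] ALU needs rd=2 wr=1: WR_PORT; after: ALU=3 MUL=0 MEM=2 BR=0, R=3, W=0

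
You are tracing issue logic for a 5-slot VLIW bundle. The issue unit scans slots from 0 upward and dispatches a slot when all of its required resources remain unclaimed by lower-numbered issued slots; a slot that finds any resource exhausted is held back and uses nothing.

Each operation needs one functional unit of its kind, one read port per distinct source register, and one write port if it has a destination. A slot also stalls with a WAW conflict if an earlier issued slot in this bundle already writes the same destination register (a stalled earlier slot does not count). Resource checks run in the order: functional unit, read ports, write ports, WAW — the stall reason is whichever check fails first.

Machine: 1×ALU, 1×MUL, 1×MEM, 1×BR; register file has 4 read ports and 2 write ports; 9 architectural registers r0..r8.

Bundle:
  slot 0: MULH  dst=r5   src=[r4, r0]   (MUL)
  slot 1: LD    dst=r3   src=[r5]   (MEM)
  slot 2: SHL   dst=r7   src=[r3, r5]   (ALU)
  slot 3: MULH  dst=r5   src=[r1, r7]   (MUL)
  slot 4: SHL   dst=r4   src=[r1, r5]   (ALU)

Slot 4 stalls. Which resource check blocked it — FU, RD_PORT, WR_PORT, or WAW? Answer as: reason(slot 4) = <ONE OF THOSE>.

reason(slot 4) = RD_PORT

#0 MUL src=r4,r0 dispatched  <A:1 Mu:0 Ld:1 B:1 rd:2 wr:1>
#1 MEM src=r5 dispatched  <A:1 Mu:0 Ld:0 B:1 rd:1 wr:0>
#2 ALU src=r3,r5 held:RD_PORT  <A:1 Mu:0 Ld:0 B:1 rd:1 wr:0>
#3 MUL src=r1,r7 held:FU  <A:1 Mu:0 Ld:0 B:1 rd:1 wr:0>
#4 ALU src=r1,r5 held:RD_PORT  <A:1 Mu:0 Ld:0 B:1 rd:1 wr:0>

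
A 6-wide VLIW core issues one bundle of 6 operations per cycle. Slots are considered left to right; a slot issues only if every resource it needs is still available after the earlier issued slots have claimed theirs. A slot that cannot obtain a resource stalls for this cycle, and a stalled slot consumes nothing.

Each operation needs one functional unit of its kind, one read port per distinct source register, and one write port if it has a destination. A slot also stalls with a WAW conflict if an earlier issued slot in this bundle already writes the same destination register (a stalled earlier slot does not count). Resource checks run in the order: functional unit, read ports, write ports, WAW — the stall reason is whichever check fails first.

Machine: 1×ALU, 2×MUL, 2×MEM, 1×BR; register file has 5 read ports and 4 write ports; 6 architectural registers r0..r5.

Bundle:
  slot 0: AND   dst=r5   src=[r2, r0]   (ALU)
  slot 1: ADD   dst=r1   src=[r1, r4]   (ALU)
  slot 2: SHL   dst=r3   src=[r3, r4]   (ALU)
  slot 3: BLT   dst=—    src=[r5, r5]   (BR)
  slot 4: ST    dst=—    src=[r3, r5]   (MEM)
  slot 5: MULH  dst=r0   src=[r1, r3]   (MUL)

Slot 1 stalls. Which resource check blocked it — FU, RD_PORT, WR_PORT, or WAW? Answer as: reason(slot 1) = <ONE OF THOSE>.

reason(slot 1) = FU

(0) want 1×ALU +2rd +1wr — yes → AL0|MU2|ME2|BR1|rd3|wr3
(1) want 1×ALU +2rd +1wr — FU → AL0|MU2|ME2|BR1|rd3|wr3
(2) want 1×ALU +2rd +1wr — FU → AL0|MU2|ME2|BR1|rd3|wr3
(3) want 1×BR +1rd +0wr — yes → AL0|MU2|ME2|BR0|rd2|wr3
(4) want 1×MEM +2rd +0wr — yes → AL0|MU2|ME1|BR0|rd0|wr3
(5) want 1×MUL +2rd +1wr — RD_PORT → AL0|MU2|ME1|BR0|rd0|wr3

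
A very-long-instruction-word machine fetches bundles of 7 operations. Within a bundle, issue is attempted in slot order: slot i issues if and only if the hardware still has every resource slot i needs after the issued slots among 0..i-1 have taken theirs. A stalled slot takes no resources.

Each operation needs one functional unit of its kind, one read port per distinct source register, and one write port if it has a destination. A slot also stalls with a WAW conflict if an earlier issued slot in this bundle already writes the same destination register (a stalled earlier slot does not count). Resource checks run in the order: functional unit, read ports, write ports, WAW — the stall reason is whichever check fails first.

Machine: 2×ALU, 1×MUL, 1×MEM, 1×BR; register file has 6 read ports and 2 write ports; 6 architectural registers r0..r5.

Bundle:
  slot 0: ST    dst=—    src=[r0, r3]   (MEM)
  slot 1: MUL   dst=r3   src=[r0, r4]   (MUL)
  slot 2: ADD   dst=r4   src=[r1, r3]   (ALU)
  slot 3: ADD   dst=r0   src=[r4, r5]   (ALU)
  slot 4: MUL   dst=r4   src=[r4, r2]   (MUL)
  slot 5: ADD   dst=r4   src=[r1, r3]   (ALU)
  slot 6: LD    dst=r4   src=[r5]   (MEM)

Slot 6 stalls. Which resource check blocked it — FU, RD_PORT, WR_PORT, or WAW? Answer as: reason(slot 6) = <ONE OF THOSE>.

  0. MEM ⇒ go  {2A/1Mu/0Ld/1B | 4r 2w}
  1. MUL→r3 ⇒ go  {2A/0Mu/0Ld/1B | 2r 1w}
  2. ALU→r4 ⇒ go  {1A/0Mu/0Ld/1B | 0r 0w}
  3. ALU→r0 ⇒ no(RD_PORT)  {1A/0Mu/0Ld/1B | 0r 0w}
  4. MUL→r4 ⇒ no(FU)  {1A/0Mu/0Ld/1B | 0r 0w}
  5. ALU→r4 ⇒ no(RD_PORT)  {1A/0Mu/0Ld/1B | 0r 0w}
  6. MEM→r4 ⇒ no(FU)  {1A/0Mu/0Ld/1B | 0r 0w}

reason(slot 6) = FU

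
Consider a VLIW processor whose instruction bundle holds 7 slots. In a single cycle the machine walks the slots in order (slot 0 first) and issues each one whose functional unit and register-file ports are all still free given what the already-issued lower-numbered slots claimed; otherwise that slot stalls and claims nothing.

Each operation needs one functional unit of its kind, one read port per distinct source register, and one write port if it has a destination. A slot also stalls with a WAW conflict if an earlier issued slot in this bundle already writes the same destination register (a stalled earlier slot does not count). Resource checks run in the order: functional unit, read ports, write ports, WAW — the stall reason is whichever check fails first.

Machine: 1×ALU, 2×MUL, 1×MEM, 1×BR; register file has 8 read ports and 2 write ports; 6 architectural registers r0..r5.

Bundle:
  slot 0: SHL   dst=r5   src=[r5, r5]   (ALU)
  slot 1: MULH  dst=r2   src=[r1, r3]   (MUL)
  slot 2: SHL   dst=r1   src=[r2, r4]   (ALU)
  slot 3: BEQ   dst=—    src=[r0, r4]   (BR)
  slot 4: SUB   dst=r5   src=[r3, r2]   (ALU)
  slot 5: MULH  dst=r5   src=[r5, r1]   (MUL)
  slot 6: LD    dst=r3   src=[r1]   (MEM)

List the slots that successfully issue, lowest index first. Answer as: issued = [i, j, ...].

issued = [0, 1, 3]

(0) want 1×ALU +1rd +1wr — yes → AL0|MU2|ME1|BR1|rd7|wr1
(1) want 1×MUL +2rd +1wr — yes → AL0|MU1|ME1|BR1|rd5|wr0
(2) want 1×ALU +2rd +1wr — FU → AL0|MU1|ME1|BR1|rd5|wr0
(3) want 1×BR +2rd +0wr — yes → AL0|MU1|ME1|BR0|rd3|wr0
(4) want 1×ALU +2rd +1wr — FU → AL0|MU1|ME1|BR0|rd3|wr0
(5) want 1×MUL +2rd +1wr — WR_PORT → AL0|MU1|ME1|BR0|rd3|wr0
(6) want 1×MEM +1rd +1wr — WR_PORT → AL0|MU1|ME1|BR0|rd3|wr0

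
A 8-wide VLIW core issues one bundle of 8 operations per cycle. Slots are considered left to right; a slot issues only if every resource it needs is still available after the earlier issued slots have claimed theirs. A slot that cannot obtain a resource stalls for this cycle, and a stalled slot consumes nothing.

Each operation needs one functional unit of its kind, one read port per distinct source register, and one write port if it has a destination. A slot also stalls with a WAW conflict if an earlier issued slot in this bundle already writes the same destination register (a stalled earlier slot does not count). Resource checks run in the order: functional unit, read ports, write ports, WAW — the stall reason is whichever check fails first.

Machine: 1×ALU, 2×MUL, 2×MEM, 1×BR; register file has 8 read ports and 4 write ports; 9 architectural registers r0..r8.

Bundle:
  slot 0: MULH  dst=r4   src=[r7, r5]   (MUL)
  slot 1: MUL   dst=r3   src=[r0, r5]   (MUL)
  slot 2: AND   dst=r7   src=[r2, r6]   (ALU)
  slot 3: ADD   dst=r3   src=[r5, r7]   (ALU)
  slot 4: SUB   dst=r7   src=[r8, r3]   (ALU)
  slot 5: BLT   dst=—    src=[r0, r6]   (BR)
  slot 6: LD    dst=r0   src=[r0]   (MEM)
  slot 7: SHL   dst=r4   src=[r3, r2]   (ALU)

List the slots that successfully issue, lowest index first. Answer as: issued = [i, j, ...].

issued = [0, 1, 2, 5]

  0. MUL→r4 ⇒ go  {1A/1Mu/2Ld/1B | 6r 3w}
  1. MUL→r3 ⇒ go  {1A/0Mu/2Ld/1B | 4r 2w}
  2. ALU→r7 ⇒ go  {0A/0Mu/2Ld/1B | 2r 1w}
  3. ALU→r3 ⇒ no(FU)  {0A/0Mu/2Ld/1B | 2r 1w}
  4. ALU→r7 ⇒ no(FU)  {0A/0Mu/2Ld/1B | 2r 1w}
  5. BR ⇒ go  {0A/0Mu/2Ld/0B | 0r 1w}
  6. MEM→r0 ⇒ no(RD_PORT)  {0A/0Mu/2Ld/0B | 0r 1w}
  7. ALU→r4 ⇒ no(FU)  {0A/0Mu/2Ld/0B | 0r 1w}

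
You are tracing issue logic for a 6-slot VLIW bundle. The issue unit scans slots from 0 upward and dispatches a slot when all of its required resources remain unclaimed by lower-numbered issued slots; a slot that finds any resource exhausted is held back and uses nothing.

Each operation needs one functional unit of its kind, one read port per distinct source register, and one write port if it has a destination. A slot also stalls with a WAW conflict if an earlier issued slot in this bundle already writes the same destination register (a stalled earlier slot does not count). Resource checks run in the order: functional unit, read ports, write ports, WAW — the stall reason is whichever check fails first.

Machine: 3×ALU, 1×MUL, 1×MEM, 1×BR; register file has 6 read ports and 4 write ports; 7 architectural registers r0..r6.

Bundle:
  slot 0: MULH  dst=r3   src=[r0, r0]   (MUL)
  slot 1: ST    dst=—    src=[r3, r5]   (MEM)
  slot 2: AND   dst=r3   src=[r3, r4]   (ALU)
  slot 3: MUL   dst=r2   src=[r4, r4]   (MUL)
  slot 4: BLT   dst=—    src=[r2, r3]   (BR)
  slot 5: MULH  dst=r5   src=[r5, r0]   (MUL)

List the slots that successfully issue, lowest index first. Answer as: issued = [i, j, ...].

(0) want 1×MUL +1rd +1wr — yes → AL3|MU0|ME1|BR1|rd5|wr3
(1) want 1×MEM +2rd +0wr — yes → AL3|MU0|ME0|BR1|rd3|wr3
(2) want 1×ALU +2rd +1wr — WAW → AL3|MU0|ME0|BR1|rd3|wr3
(3) want 1×MUL +1rd +1wr — FU → AL3|MU0|ME0|BR1|rd3|wr3
(4) want 1×BR +2rd +0wr — yes → AL3|MU0|ME0|BR0|rd1|wr3
(5) want 1×MUL +2rd +1wr — FU → AL3|MU0|ME0|BR0|rd1|wr3

issued = [0, 1, 4]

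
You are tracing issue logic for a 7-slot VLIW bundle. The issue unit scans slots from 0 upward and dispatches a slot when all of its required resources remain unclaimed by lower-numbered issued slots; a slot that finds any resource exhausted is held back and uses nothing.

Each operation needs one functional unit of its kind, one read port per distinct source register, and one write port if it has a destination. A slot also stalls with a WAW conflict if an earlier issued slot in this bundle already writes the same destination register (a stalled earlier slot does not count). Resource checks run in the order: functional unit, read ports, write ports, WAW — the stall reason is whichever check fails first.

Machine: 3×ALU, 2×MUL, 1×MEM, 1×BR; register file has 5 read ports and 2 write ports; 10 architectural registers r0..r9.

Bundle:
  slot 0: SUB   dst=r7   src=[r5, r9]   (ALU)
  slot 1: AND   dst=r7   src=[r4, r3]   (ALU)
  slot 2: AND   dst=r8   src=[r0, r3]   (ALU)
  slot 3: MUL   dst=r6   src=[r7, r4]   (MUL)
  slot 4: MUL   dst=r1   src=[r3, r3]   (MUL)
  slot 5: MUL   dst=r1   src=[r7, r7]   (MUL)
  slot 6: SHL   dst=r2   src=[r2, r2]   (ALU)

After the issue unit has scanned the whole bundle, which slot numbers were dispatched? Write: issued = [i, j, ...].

slot 0 (ALU): ISSUE — free A2,Mu2,Ld1,B1 rp3 wp1
slot 1 (ALU): stall WAW — free A2,Mu2,Ld1,B1 rp3 wp1
slot 2 (ALU): ISSUE — free A1,Mu2,Ld1,B1 rp1 wp0
slot 3 (MUL): stall RD_PORT — free A1,Mu2,Ld1,B1 rp1 wp0
slot 4 (MUL): stall WR_PORT — free A1,Mu2,Ld1,B1 rp1 wp0
slot 5 (MUL): stall WR_PORT — free A1,Mu2,Ld1,B1 rp1 wp0
slot 6 (ALU): stall WR_PORT — free A1,Mu2,Ld1,B1 rp1 wp0

issued = [0, 2]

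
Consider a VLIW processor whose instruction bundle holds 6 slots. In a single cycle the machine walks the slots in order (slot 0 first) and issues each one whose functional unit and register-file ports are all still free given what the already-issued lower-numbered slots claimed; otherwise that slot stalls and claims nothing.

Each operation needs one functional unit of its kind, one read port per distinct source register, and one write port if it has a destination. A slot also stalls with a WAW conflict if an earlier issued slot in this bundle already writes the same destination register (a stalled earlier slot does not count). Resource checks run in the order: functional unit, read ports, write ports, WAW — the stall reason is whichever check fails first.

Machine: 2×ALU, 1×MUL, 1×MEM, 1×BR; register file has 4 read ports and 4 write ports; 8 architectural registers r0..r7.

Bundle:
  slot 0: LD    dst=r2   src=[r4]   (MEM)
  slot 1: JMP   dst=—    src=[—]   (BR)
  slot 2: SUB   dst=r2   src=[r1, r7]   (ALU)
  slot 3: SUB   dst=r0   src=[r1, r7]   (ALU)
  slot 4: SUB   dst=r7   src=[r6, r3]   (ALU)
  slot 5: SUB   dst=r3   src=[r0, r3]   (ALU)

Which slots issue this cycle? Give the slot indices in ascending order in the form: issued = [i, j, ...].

issued = [0, 1, 3]

  0. MEM→r2 ⇒ go  {2A/1Mu/0Ld/1B | 3r 3w}
  1. BR ⇒ go  {2A/1Mu/0Ld/0B | 3r 3w}
  2. ALU→r2 ⇒ no(WAW)  {2A/1Mu/0Ld/0B | 3r 3w}
  3. ALU→r0 ⇒ go  {1A/1Mu/0Ld/0B | 1r 2w}
  4. ALU→r7 ⇒ no(RD_PORT)  {1A/1Mu/0Ld/0B | 1r 2w}
  5. ALU→r3 ⇒ no(RD_PORT)  {1A/1Mu/0Ld/0B | 1r 2w}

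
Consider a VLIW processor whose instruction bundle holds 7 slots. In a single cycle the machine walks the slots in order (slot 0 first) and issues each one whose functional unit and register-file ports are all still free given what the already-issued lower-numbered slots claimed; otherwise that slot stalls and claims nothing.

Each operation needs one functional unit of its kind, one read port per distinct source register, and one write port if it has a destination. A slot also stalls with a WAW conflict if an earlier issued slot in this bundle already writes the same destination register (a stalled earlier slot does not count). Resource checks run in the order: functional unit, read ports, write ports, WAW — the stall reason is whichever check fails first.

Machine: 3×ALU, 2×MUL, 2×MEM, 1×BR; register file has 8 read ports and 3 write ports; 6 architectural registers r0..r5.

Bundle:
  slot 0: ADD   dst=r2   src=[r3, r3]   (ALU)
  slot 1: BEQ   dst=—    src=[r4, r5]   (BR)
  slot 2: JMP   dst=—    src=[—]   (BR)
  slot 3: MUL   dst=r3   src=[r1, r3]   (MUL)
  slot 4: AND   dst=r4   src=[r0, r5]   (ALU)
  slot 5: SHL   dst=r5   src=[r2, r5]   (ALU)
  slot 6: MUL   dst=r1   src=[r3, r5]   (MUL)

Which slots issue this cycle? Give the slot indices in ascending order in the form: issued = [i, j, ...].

  0. ALU→r2 ⇒ go  {2A/2Mu/2Ld/1B | 7r 2w}
  1. BR ⇒ go  {2A/2Mu/2Ld/0B | 5r 2w}
  2. BR ⇒ no(FU)  {2A/2Mu/2Ld/0B | 5r 2w}
  3. MUL→r3 ⇒ go  {2A/1Mu/2Ld/0B | 3r 1w}
  4. ALU→r4 ⇒ go  {1A/1Mu/2Ld/0B | 1r 0w}
  5. ALU→r5 ⇒ no(RD_PORT)  {1A/1Mu/2Ld/0B | 1r 0w}
  6. MUL→r1 ⇒ no(RD_PORT)  {1A/1Mu/2Ld/0B | 1r 0w}

issued = [0, 1, 3, 4]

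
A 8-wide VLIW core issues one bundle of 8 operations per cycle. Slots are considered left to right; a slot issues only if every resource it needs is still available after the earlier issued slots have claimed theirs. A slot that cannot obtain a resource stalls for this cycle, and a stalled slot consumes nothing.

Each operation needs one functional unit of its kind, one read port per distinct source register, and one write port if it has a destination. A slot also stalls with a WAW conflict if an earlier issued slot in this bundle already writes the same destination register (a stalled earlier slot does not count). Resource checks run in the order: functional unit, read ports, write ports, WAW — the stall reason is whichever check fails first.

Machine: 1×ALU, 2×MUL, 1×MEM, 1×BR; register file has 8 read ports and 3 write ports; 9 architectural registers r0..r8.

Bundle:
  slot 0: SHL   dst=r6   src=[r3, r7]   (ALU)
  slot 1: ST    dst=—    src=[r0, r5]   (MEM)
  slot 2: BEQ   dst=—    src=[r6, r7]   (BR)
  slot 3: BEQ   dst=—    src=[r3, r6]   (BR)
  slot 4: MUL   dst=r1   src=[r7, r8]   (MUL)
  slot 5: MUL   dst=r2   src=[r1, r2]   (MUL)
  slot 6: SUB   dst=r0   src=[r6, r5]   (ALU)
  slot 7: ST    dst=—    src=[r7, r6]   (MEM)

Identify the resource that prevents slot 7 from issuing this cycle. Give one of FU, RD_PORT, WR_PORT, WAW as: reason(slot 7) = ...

#0 ALU src=r3,r7 dispatched  <A:0 Mu:2 Ld:1 B:1 rd:6 wr:2>
#1 MEM src=r0,r5 dispatched  <A:0 Mu:2 Ld:0 B:1 rd:4 wr:2>
#2 BR src=r6,r7 dispatched  <A:0 Mu:2 Ld:0 B:0 rd:2 wr:2>
#3 BR src=r3,r6 held:FU  <A:0 Mu:2 Ld:0 B:0 rd:2 wr:2>
#4 MUL src=r7,r8 dispatched  <A:0 Mu:1 Ld:0 B:0 rd:0 wr:1>
#5 MUL src=r1,r2 held:RD_PORT  <A:0 Mu:1 Ld:0 B:0 rd:0 wr:1>
#6 ALU src=r6,r5 held:FU  <A:0 Mu:1 Ld:0 B:0 rd:0 wr:1>
#7 MEM src=r7,r6 held:FU  <A:0 Mu:1 Ld:0 B:0 rd:0 wr:1>

reason(slot 7) = FU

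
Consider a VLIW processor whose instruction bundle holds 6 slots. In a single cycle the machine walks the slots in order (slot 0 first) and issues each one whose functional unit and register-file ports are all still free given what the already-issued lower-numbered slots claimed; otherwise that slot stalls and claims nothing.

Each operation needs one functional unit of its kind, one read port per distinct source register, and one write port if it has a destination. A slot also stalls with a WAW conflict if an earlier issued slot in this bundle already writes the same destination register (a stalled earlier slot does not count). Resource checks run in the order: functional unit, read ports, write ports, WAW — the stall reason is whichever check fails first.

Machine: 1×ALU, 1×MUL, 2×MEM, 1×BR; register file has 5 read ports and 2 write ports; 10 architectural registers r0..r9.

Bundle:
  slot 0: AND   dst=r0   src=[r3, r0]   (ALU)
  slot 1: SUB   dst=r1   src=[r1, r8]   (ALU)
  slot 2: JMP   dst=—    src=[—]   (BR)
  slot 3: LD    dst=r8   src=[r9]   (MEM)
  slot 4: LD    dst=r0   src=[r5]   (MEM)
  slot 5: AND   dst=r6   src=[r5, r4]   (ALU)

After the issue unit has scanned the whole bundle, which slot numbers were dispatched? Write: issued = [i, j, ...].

[0] ALU needs rd=2 wr=1: ok; after: ALU=0 MUL=1 MEM=2 BR=1, R=3, W=1
[1] ALU needs rd=2 wr=1: FU; after: ALU=0 MUL=1 MEM=2 BR=1, R=3, W=1
[2] BR needs rd=0 wr=0: ok; after: ALU=0 MUL=1 MEM=2 BR=0, R=3, W=1
[3] MEM needs rd=1 wr=1: ok; after: ALU=0 MUL=1 MEM=1 BR=0, R=2, W=0
[4] MEM needs rd=1 wr=1: WR_PORT; after: ALU=0 MUL=1 MEM=1 BR=0, R=2, W=0
[5] ALU needs rd=2 wr=1: FU; after: ALU=0 MUL=1 MEM=1 BR=0, R=2, W=0

issued = [0, 2, 3]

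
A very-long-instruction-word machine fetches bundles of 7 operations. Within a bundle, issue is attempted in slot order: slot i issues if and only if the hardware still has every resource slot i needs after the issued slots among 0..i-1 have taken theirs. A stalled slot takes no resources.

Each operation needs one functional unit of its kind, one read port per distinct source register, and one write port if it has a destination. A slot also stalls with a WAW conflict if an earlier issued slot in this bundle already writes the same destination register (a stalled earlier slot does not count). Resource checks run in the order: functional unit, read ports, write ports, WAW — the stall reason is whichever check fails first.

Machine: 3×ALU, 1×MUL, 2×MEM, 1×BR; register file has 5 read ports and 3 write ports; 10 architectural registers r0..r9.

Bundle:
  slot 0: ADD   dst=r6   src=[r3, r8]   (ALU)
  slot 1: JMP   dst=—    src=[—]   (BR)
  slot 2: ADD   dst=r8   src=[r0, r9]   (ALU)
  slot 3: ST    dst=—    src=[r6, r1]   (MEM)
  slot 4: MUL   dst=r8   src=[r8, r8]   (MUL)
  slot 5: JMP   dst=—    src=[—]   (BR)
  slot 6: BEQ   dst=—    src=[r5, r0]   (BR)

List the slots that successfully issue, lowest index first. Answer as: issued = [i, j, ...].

slot 0 (ALU): ISSUE — free A2,Mu1,Ld2,B1 rp3 wp2
slot 1 (BR): ISSUE — free A2,Mu1,Ld2,B0 rp3 wp2
slot 2 (ALU): ISSUE — free A1,Mu1,Ld2,B0 rp1 wp1
slot 3 (MEM): stall RD_PORT — free A1,Mu1,Ld2,B0 rp1 wp1
slot 4 (MUL): stall WAW — free A1,Mu1,Ld2,B0 rp1 wp1
slot 5 (BR): stall FU — free A1,Mu1,Ld2,B0 rp1 wp1
slot 6 (BR): stall FU — free A1,Mu1,Ld2,B0 rp1 wp1

issued = [0, 1, 2]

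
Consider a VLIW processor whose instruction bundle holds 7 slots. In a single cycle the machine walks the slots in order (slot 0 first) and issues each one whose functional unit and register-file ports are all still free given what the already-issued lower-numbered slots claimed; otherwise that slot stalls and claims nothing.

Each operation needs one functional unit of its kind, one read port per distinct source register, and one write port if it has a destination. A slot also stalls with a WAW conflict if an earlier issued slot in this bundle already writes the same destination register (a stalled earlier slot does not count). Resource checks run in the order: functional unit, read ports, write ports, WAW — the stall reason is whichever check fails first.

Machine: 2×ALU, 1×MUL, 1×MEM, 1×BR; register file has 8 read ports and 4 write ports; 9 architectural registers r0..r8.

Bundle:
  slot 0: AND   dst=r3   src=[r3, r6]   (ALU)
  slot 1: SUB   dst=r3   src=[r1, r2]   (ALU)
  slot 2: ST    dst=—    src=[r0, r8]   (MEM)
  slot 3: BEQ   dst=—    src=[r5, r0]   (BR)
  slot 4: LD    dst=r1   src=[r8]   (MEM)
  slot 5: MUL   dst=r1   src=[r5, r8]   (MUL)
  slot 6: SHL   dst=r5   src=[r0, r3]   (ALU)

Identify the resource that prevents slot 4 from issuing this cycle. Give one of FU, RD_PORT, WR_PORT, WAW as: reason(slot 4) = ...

[0] ALU needs rd=2 wr=1: ok; after: ALU=1 MUL=1 MEM=1 BR=1, R=6, W=3
[1] ALU needs rd=2 wr=1: WAW; after: ALU=1 MUL=1 MEM=1 BR=1, R=6, W=3
[2] MEM needs rd=2 wr=0: ok; after: ALU=1 MUL=1 MEM=0 BR=1, R=4, W=3
[3] BR needs rd=2 wr=0: ok; after: ALU=1 MUL=1 MEM=0 BR=0, R=2, W=3
[4] MEM needs rd=1 wr=1: FU; after: ALU=1 MUL=1 MEM=0 BR=0, R=2, W=3
[5] MUL needs rd=2 wr=1: ok; after: ALU=1 MUL=0 MEM=0 BR=0, R=0, W=2
[6] ALU needs rd=2 wr=1: RD_PORT; after: ALU=1 MUL=0 MEM=0 BR=0, R=0, W=2

reason(slot 4) = FU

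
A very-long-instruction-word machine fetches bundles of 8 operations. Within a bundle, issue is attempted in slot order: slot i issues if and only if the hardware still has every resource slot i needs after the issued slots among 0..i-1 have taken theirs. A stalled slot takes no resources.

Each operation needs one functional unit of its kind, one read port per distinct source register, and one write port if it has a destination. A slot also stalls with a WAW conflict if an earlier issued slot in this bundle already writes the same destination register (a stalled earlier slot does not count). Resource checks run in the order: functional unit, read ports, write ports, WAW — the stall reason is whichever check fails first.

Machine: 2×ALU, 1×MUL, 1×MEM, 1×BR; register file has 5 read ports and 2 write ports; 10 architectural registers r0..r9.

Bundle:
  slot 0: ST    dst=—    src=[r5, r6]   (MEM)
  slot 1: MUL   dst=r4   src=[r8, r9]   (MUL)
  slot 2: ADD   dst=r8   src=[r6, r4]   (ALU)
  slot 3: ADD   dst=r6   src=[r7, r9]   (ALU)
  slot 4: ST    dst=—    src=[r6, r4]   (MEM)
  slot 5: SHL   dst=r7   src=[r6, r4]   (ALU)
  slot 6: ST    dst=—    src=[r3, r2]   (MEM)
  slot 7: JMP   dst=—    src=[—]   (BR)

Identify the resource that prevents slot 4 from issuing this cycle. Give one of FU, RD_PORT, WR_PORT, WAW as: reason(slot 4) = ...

reason(slot 4) = FU

  0. MEM ⇒ go  {2A/1Mu/0Ld/1B | 3r 2w}
  1. MUL→r4 ⇒ go  {2A/0Mu/0Ld/1B | 1r 1w}
  2. ALU→r8 ⇒ no(RD_PORT)  {2A/0Mu/0Ld/1B | 1r 1w}
  3. ALU→r6 ⇒ no(RD_PORT)  {2A/0Mu/0Ld/1B | 1r 1w}
  4. MEM ⇒ no(FU)  {2A/0Mu/0Ld/1B | 1r 1w}
  5. ALU→r7 ⇒ no(RD_PORT)  {2A/0Mu/0Ld/1B | 1r 1w}
  6. MEM ⇒ no(FU)  {2A/0Mu/0Ld/1B | 1r 1w}
  7. BR ⇒ go  {2A/0Mu/0Ld/0B | 1r 1w}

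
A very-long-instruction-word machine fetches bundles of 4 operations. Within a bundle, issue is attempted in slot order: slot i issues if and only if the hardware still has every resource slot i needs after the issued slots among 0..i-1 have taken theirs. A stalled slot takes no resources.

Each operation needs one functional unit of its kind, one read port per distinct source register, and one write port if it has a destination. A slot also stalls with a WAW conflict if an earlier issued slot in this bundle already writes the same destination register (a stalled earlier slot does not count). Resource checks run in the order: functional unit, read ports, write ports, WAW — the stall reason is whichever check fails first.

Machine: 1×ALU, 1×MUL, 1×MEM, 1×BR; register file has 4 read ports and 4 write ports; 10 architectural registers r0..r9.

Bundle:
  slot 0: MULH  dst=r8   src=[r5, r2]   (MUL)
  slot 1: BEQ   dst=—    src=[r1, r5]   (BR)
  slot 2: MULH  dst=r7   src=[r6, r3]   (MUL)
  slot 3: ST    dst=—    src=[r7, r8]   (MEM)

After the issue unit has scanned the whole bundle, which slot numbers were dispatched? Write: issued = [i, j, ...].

slot 0 (MUL): ISSUE — free A1,Mu0,Ld1,B1 rp2 wp3
slot 1 (BR): ISSUE — free A1,Mu0,Ld1,B0 rp0 wp3
slot 2 (MUL): stall FU — free A1,Mu0,Ld1,B0 rp0 wp3
slot 3 (MEM): stall RD_PORT — free A1,Mu0,Ld1,B0 rp0 wp3

issued = [0, 1]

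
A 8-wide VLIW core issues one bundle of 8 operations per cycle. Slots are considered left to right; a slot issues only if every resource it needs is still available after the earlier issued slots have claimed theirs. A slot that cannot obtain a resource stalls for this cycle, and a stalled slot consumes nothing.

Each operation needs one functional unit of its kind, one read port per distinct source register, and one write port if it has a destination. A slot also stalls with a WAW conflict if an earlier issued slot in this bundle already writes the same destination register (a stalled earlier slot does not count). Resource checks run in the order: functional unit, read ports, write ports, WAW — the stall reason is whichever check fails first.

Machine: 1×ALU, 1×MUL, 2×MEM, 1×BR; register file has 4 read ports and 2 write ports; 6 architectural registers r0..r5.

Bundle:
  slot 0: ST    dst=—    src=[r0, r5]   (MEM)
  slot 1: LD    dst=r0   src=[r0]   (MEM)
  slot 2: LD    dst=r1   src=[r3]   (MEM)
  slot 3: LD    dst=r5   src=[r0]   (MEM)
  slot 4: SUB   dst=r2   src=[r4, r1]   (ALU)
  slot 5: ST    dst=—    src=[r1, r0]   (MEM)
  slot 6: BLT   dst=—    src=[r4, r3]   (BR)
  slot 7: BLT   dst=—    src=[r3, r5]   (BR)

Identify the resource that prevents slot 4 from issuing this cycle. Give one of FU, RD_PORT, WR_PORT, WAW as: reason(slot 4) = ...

reason(slot 4) = RD_PORT

#0 MEM src=r0,r5 dispatched  <A:1 Mu:1 Ld:1 B:1 rd:2 wr:2>
#1 MEM src=r0 dispatched  <A:1 Mu:1 Ld:0 B:1 rd:1 wr:1>
#2 MEM src=r3 held:FU  <A:1 Mu:1 Ld:0 B:1 rd:1 wr:1>
#3 MEM src=r0 held:FU  <A:1 Mu:1 Ld:0 B:1 rd:1 wr:1>
#4 ALU src=r4,r1 held:RD_PORT  <A:1 Mu:1 Ld:0 B:1 rd:1 wr:1>
#5 MEM src=r1,r0 held:FU  <A:1 Mu:1 Ld:0 B:1 rd:1 wr:1>
#6 BR src=r4,r3 held:RD_PORT  <A:1 Mu:1 Ld:0 B:1 rd:1 wr:1>
#7 BR src=r3,r5 held:RD_PORT  <A:1 Mu:1 Ld:0 B:1 rd:1 wr:1>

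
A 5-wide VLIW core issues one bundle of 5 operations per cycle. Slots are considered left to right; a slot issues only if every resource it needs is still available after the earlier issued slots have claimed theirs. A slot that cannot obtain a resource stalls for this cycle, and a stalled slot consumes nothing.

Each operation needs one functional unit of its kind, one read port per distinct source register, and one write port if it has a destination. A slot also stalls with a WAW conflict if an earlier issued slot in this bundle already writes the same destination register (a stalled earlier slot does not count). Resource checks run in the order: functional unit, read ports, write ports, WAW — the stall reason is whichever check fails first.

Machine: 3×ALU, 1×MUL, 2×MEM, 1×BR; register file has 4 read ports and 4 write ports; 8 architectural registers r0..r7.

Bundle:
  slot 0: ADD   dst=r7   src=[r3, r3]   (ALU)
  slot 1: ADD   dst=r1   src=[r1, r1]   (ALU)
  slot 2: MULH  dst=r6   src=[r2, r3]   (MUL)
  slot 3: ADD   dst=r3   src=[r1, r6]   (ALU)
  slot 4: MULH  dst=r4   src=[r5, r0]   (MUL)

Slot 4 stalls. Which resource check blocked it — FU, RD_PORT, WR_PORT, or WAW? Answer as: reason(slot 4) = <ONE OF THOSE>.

reason(slot 4) = FU

(0) want 1×ALU +1rd +1wr — yes → AL2|MU1|ME2|BR1|rd3|wr3
(1) want 1×ALU +1rd +1wr — yes → AL1|MU1|ME2|BR1|rd2|wr2
(2) want 1×MUL +2rd +1wr — yes → AL1|MU0|ME2|BR1|rd0|wr1
(3) want 1×ALU +2rd +1wr — RD_PORT → AL1|MU0|ME2|BR1|rd0|wr1
(4) want 1×MUL +2rd +1wr — FU → AL1|MU0|ME2|BR1|rd0|wr1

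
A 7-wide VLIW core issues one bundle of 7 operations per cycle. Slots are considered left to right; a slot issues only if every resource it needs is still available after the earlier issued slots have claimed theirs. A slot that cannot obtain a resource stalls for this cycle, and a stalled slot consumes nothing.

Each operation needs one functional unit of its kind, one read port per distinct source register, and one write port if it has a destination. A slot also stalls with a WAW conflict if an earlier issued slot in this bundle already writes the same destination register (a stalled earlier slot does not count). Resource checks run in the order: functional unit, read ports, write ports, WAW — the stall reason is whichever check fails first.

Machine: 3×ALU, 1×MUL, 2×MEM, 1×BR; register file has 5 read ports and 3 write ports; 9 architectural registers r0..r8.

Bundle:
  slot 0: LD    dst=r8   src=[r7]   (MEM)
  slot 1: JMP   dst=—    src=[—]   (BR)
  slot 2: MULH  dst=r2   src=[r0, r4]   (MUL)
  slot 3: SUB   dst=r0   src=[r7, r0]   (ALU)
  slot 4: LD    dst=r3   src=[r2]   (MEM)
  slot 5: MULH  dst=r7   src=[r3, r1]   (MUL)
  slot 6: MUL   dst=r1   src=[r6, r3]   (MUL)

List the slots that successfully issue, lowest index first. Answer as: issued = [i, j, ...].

issued = [0, 1, 2, 3]

  0. MEM→r8 ⇒ go  {3A/1Mu/1Ld/1B | 4r 2w}
  1. BR ⇒ go  {3A/1Mu/1Ld/0B | 4r 2w}
  2. MUL→r2 ⇒ go  {3A/0Mu/1Ld/0B | 2r 1w}
  3. ALU→r0 ⇒ go  {2A/0Mu/1Ld/0B | 0r 0w}
  4. MEM→r3 ⇒ no(RD_PORT)  {2A/0Mu/1Ld/0B | 0r 0w}
  5. MUL→r7 ⇒ no(FU)  {2A/0Mu/1Ld/0B | 0r 0w}
  6. MUL→r1 ⇒ no(FU)  {2A/0Mu/1Ld/0B | 0r 0w}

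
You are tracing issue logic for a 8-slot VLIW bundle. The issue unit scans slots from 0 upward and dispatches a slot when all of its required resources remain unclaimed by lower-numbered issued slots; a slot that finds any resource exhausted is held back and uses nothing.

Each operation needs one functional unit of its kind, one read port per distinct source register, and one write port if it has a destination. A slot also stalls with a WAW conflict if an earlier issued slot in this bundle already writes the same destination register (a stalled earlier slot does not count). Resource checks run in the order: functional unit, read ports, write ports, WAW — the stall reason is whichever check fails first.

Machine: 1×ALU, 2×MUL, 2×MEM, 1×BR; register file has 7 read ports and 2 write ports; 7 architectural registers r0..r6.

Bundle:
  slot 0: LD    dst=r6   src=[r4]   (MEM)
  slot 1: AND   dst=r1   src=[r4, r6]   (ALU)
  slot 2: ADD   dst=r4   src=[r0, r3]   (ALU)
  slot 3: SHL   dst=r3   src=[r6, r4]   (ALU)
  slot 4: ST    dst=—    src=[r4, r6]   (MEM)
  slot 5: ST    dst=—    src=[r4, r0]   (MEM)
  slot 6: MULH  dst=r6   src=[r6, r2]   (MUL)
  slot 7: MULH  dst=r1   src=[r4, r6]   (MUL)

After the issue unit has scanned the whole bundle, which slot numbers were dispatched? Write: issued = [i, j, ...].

#0 MEM src=r4 dispatched  <A:1 Mu:2 Ld:1 B:1 rd:6 wr:1>
#1 ALU src=r4,r6 dispatched  <A:0 Mu:2 Ld:1 B:1 rd:4 wr:0>
#2 ALU src=r0,r3 held:FU  <A:0 Mu:2 Ld:1 B:1 rd:4 wr:0>
#3 ALU src=r6,r4 held:FU  <A:0 Mu:2 Ld:1 B:1 rd:4 wr:0>
#4 MEM src=r4,r6 dispatched  <A:0 Mu:2 Ld:0 B:1 rd:2 wr:0>
#5 MEM src=r4,r0 held:FU  <A:0 Mu:2 Ld:0 B:1 rd:2 wr:0>
#6 MUL src=r6,r2 held:WR_PORT  <A:0 Mu:2 Ld:0 B:1 rd:2 wr:0>
#7 MUL src=r4,r6 held:WR_PORT  <A:0 Mu:2 Ld:0 B:1 rd:2 wr:0>

issued = [0, 1, 4]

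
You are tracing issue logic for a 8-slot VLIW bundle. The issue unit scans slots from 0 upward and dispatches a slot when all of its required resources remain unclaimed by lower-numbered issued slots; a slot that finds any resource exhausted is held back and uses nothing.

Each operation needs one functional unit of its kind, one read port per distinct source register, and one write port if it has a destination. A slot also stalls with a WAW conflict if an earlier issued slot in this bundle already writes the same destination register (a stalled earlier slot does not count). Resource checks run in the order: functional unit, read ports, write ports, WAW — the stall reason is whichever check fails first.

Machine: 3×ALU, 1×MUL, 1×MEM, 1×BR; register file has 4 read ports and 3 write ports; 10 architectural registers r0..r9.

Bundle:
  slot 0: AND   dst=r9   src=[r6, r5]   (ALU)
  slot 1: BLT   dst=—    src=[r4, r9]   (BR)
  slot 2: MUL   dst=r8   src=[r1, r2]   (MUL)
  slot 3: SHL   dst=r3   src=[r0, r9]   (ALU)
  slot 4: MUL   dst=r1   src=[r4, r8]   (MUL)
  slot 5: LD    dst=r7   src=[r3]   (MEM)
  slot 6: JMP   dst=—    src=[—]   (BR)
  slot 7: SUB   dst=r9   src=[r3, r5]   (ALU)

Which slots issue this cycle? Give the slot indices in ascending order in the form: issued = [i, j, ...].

(0) want 1×ALU +2rd +1wr — yes → AL2|MU1|ME1|BR1|rd2|wr2
(1) want 1×BR +2rd +0wr — yes → AL2|MU1|ME1|BR0|rd0|wr2
(2) want 1×MUL +2rd +1wr — RD_PORT → AL2|MU1|ME1|BR0|rd0|wr2
(3) want 1×ALU +2rd +1wr — RD_PORT → AL2|MU1|ME1|BR0|rd0|wr2
(4) want 1×MUL +2rd +1wr — RD_PORT → AL2|MU1|ME1|BR0|rd0|wr2
(5) want 1×MEM +1rd +1wr — RD_PORT → AL2|MU1|ME1|BR0|rd0|wr2
(6) want 1×BR +0rd +0wr — FU → AL2|MU1|ME1|BR0|rd0|wr2
(7) want 1×ALU +2rd +1wr — RD_PORT → AL2|MU1|ME1|BR0|rd0|wr2

issued = [0, 1]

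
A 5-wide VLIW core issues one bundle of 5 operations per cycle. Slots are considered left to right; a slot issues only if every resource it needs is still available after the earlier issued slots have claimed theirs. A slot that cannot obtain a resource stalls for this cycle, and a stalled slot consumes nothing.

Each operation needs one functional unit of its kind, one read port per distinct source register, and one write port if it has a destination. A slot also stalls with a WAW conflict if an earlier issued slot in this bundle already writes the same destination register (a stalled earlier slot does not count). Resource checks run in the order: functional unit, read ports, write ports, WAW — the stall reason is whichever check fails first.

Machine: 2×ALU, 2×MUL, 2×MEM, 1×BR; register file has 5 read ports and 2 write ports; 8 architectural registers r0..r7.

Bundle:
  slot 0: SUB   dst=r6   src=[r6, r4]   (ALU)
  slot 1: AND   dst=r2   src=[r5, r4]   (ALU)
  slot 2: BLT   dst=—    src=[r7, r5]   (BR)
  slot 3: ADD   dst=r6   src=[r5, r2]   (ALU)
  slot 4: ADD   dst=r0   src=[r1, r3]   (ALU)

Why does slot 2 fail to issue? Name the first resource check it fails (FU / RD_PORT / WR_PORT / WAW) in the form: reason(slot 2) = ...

reason(slot 2) = RD_PORT

[0] ALU needs rd=2 wr=1: ok; after: ALU=1 MUL=2 MEM=2 BR=1, R=3, W=1
[1] ALU needs rd=2 wr=1: ok; after: ALU=0 MUL=2 MEM=2 BR=1, R=1, W=0
[2] BR needs rd=2 wr=0: RD_PORT; after: ALU=0 MUL=2 MEM=2 BR=1, R=1, W=0
[3] ALU needs rd=2 wr=1: FU; after: ALU=0 MUL=2 MEM=2 BR=1, R=1, W=0
[4] ALU needs rd=2 wr=1: FU; after: ALU=0 MUL=2 MEM=2 BR=1, R=1, W=0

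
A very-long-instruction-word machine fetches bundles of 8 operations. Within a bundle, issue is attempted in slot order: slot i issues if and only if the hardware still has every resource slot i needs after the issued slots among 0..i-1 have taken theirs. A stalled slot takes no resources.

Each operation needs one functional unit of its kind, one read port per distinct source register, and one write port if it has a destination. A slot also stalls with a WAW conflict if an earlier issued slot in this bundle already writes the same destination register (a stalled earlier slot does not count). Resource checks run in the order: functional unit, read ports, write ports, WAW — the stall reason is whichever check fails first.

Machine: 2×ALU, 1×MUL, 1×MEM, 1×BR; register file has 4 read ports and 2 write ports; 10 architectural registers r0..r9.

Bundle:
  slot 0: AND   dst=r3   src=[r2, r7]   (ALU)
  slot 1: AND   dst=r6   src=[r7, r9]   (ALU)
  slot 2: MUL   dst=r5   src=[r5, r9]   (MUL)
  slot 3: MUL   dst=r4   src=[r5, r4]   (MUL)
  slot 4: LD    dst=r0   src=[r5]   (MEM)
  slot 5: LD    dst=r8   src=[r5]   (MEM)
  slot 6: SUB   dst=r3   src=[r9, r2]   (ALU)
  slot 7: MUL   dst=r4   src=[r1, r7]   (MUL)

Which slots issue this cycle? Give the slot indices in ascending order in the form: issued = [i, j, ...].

issued = [0, 1]

[0] ALU needs rd=2 wr=1: ok; after: ALU=1 MUL=1 MEM=1 BR=1, R=2, W=1
[1] ALU needs rd=2 wr=1: ok; after: ALU=0 MUL=1 MEM=1 BR=1, R=0, W=0
[2] MUL needs rd=2 wr=1: RD_PORT; after: ALU=0 MUL=1 MEM=1 BR=1, R=0, W=0
[3] MUL needs rd=2 wr=1: RD_PORT; after: ALU=0 MUL=1 MEM=1 BR=1, R=0, W=0
[4] MEM needs rd=1 wr=1: RD_PORT; after: ALU=0 MUL=1 MEM=1 BR=1, R=0, W=0
[5] MEM needs rd=1 wr=1: RD_PORT; after: ALU=0 MUL=1 MEM=1 BR=1, R=0, W=0
[6] ALU needs rd=2 wr=1: FU; after: ALU=0 MUL=1 MEM=1 BR=1, R=0, W=0
[7] MUL needs rd=2 wr=1: RD_PORT; after: ALU=0 MUL=1 MEM=1 BR=1, R=0, W=0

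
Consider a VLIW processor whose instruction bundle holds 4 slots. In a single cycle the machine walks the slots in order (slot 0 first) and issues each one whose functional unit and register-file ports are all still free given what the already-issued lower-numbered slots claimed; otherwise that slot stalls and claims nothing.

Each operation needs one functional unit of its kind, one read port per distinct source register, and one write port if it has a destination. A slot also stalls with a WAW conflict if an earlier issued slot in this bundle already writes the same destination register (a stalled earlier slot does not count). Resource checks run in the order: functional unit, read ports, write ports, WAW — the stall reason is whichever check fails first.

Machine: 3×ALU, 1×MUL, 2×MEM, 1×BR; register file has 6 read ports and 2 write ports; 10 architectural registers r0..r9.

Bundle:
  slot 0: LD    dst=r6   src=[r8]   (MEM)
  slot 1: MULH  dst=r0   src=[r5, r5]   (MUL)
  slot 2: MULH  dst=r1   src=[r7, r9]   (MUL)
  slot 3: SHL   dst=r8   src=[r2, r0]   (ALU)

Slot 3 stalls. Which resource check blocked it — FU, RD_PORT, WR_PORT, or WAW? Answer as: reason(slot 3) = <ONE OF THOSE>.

[0] MEM needs rd=1 wr=1: ok; after: ALU=3 MUL=1 MEM=1 BR=1, R=5, W=1
[1] MUL needs rd=1 wr=1: ok; after: ALU=3 MUL=0 MEM=1 BR=1, R=4, W=0
[2] MUL needs rd=2 wr=1: FU; after: ALU=3 MUL=0 MEM=1 BR=1, R=4, W=0
[3] ALU needs rd=2 wr=1: WR_PORT; after: ALU=3 MUL=0 MEM=1 BR=1, R=4, W=0

reason(slot 3) = WR_PORT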